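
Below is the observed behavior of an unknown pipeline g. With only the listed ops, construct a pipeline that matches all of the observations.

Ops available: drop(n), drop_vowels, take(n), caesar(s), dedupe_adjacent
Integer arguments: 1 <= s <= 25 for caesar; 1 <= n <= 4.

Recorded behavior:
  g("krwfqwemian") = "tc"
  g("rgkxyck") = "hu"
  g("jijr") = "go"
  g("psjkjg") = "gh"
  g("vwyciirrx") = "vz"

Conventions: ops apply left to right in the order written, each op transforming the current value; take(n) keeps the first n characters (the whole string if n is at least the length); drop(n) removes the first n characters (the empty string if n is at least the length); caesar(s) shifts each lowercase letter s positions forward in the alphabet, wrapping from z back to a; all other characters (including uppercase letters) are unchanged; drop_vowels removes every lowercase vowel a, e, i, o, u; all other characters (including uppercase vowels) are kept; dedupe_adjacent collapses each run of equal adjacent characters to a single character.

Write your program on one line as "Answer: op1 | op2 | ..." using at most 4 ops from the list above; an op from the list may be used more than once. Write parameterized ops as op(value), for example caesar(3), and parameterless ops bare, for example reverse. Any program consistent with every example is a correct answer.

caesar(23) | drop(2) | take(2)

Check, running the answer program on each example:
  "krwfqwemian" -> "hotcntbjfxk" -> "tcntbjfxk" -> "tc"
  "rgkxyck" -> "odhuvzh" -> "huvzh" -> "hu"
  "jijr" -> "gfgo" -> "go" -> "go"
  "psjkjg" -> "mpghgd" -> "ghgd" -> "gh"
  "vwyciirrx" -> "stvzffoou" -> "vzffoou" -> "vz"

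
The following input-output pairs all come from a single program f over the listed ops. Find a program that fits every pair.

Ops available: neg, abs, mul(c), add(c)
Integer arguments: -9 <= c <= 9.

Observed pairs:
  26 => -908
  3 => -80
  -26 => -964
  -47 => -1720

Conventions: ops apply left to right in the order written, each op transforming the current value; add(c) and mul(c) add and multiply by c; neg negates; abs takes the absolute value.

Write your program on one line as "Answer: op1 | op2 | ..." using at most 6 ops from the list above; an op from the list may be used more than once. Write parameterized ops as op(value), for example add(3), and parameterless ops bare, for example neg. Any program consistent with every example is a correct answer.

neg | mul(9) | add(7) | mul(-4) | abs | neg

Check, running the answer program on each example:
  26 -> -26 -> -234 -> -227 -> 908 -> 908 -> -908
  3 -> -3 -> -27 -> -20 -> 80 -> 80 -> -80
  -26 -> 26 -> 234 -> 241 -> -964 -> 964 -> -964
  -47 -> 47 -> 423 -> 430 -> -1720 -> 1720 -> -1720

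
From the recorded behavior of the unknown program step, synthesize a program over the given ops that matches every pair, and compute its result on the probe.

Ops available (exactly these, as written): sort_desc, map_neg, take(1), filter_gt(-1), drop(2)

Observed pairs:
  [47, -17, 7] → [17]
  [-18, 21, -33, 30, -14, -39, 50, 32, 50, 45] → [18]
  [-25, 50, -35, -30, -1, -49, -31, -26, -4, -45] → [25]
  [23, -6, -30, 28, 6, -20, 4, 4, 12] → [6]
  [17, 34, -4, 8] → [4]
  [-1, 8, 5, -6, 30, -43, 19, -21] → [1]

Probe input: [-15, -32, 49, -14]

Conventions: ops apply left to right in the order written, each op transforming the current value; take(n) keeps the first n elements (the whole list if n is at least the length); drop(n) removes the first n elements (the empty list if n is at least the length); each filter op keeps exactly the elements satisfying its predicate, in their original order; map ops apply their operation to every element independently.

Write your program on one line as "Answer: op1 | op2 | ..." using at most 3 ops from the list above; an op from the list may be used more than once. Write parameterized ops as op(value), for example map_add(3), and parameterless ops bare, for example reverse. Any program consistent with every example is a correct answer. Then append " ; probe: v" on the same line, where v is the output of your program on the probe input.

map_neg | filter_gt(-1) | take(1) ; probe: [15]

Check, running the answer program on each example:
  [47, -17, 7] -> [-47, 17, -7] -> [17] -> [17]
  [-18, 21, -33, 30, -14, -39, 50, 32, 50, 45] -> [18, -21, 33, -30, 14, 39, -50, -32, -50, -45] -> [18, 33, 14, 39] -> [18]
  [-25, 50, -35, -30, -1, -49, -31, -26, -4, -45] -> [25, -50, 35, 30, 1, 49, 31, 26, 4, 45] -> [25, 35, 30, 1, 49, 31, 26, 4, 45] -> [25]
  [23, -6, -30, 28, 6, -20, 4, 4, 12] -> [-23, 6, 30, -28, -6, 20, -4, -4, -12] -> [6, 30, 20] -> [6]
  [17, 34, -4, 8] -> [-17, -34, 4, -8] -> [4] -> [4]
  [-1, 8, 5, -6, 30, -43, 19, -21] -> [1, -8, -5, 6, -30, 43, -19, 21] -> [1, 6, 43, 21] -> [1]
  probe: [-15, -32, 49, -14] -> [15, 32, -49, 14] -> [15, 32, 14] -> [15]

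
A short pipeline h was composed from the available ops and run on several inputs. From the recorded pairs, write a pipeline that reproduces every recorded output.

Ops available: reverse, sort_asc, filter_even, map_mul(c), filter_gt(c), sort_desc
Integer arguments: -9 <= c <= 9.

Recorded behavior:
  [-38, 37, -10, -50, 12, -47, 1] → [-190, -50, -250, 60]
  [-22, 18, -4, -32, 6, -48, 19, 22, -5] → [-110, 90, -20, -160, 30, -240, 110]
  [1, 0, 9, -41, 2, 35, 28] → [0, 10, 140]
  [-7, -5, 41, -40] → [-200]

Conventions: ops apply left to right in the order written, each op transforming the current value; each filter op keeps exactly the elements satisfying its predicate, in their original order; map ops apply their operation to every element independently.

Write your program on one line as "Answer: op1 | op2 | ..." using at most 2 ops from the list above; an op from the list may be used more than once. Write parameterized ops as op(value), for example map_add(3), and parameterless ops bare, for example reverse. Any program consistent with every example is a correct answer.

map_mul(5) | filter_even

Check, running the answer program on each example:
  [-38, 37, -10, -50, 12, -47, 1] -> [-190, 185, -50, -250, 60, -235, 5] -> [-190, -50, -250, 60]
  [-22, 18, -4, -32, 6, -48, 19, 22, -5] -> [-110, 90, -20, -160, 30, -240, 95, 110, -25] -> [-110, 90, -20, -160, 30, -240, 110]
  [1, 0, 9, -41, 2, 35, 28] -> [5, 0, 45, -205, 10, 175, 140] -> [0, 10, 140]
  [-7, -5, 41, -40] -> [-35, -25, 205, -200] -> [-200]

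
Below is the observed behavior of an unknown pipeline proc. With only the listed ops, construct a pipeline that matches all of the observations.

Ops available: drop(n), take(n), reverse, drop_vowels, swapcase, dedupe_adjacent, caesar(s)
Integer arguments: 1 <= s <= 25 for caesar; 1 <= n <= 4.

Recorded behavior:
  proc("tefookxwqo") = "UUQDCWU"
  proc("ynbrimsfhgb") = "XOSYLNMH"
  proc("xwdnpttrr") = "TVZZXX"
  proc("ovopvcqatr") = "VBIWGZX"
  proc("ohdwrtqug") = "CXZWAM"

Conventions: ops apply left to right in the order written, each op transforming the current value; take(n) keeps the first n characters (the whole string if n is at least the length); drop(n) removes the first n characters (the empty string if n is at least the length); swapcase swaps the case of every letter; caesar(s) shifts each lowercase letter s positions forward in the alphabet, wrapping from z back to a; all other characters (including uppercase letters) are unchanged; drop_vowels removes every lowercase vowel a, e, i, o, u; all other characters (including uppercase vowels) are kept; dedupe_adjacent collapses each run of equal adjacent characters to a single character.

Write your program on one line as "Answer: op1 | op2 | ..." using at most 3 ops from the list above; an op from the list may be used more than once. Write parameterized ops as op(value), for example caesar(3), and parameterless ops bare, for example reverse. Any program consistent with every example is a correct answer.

drop(3) | caesar(6) | swapcase

Check, running the answer program on each example:
  "tefookxwqo" -> "ookxwqo" -> "uuqdcwu" -> "UUQDCWU"
  "ynbrimsfhgb" -> "rimsfhgb" -> "xosylnmh" -> "XOSYLNMH"
  "xwdnpttrr" -> "npttrr" -> "tvzzxx" -> "TVZZXX"
  "ovopvcqatr" -> "pvcqatr" -> "vbiwgzx" -> "VBIWGZX"
  "ohdwrtqug" -> "wrtqug" -> "cxzwam" -> "CXZWAM"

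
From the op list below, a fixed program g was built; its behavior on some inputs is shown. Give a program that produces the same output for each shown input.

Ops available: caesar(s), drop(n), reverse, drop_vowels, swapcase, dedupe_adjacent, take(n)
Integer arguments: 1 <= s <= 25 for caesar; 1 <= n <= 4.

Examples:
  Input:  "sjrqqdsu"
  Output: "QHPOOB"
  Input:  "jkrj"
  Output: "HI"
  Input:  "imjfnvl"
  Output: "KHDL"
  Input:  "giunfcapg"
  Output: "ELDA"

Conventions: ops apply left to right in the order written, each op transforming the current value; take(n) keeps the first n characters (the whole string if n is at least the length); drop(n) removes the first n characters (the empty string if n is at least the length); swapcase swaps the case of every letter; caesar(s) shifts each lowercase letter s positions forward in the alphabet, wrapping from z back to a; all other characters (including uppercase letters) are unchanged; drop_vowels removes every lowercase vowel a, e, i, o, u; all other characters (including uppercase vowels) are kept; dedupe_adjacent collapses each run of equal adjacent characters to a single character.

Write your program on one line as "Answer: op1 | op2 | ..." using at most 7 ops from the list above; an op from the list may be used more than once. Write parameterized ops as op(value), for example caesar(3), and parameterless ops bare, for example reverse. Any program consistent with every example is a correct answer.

reverse | drop(2) | drop_vowels | caesar(24) | reverse | swapcase

Check, running the answer program on each example:
  "sjrqqdsu" -> "usdqqrjs" -> "dqqrjs" -> "dqqrjs" -> "boophq" -> "qhpoob" -> "QHPOOB"
  "jkrj" -> "jrkj" -> "kj" -> "kj" -> "ih" -> "hi" -> "HI"
  "imjfnvl" -> "lvnfjmi" -> "nfjmi" -> "nfjm" -> "ldhk" -> "khdl" -> "KHDL"
  "giunfcapg" -> "gpacfnuig" -> "acfnuig" -> "cfng" -> "adle" -> "elda" -> "ELDA"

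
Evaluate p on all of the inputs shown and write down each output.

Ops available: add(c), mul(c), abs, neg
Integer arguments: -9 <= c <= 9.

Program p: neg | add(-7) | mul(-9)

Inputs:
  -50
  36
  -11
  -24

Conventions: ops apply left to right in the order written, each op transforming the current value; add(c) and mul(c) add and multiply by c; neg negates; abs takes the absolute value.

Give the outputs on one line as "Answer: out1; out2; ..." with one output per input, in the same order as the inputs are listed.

-387; 387; -36; -153

Execution, op by op:
  -50 -> 50 -> 43 -> -387
  36 -> -36 -> -43 -> 387
  -11 -> 11 -> 4 -> -36
  -24 -> 24 -> 17 -> -153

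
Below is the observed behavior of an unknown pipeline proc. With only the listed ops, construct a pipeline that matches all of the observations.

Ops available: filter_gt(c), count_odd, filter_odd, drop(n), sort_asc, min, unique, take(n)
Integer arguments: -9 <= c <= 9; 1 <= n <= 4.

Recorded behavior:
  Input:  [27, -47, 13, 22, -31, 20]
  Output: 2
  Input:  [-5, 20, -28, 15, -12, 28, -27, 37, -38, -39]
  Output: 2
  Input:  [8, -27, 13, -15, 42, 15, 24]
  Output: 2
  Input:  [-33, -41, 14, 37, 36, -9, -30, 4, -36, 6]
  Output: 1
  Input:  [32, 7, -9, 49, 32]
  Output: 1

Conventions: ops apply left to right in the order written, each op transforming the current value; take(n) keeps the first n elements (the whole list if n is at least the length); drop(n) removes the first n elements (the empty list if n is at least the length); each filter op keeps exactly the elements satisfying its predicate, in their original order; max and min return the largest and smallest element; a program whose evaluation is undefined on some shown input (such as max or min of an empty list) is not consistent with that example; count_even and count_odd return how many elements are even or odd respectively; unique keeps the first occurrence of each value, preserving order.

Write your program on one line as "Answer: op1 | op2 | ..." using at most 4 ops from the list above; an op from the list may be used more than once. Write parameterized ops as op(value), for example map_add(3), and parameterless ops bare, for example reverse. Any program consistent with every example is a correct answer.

filter_gt(7) | sort_asc | count_odd

Check, running the answer program on each example:
  [27, -47, 13, 22, -31, 20] -> [27, 13, 22, 20] -> [13, 20, 22, 27] -> 2
  [-5, 20, -28, 15, -12, 28, -27, 37, -38, -39] -> [20, 15, 28, 37] -> [15, 20, 28, 37] -> 2
  [8, -27, 13, -15, 42, 15, 24] -> [8, 13, 42, 15, 24] -> [8, 13, 15, 24, 42] -> 2
  [-33, -41, 14, 37, 36, -9, -30, 4, -36, 6] -> [14, 37, 36] -> [14, 36, 37] -> 1
  [32, 7, -9, 49, 32] -> [32, 49, 32] -> [32, 32, 49] -> 1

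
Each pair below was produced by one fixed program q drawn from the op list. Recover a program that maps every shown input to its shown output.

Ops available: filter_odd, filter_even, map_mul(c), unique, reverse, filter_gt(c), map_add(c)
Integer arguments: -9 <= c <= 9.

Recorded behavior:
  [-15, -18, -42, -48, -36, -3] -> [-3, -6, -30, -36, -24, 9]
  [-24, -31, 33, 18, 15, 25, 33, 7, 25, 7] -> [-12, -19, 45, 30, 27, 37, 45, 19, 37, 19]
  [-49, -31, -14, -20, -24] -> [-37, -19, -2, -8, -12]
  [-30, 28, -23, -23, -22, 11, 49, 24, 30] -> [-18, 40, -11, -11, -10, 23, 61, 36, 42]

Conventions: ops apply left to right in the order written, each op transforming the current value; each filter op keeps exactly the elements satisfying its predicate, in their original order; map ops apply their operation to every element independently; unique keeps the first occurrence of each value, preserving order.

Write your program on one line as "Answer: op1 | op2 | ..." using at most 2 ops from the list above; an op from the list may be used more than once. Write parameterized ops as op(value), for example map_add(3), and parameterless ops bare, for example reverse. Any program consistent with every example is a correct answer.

map_add(3) | map_add(9)

Check, running the answer program on each example:
  [-15, -18, -42, -48, -36, -3] -> [-12, -15, -39, -45, -33, 0] -> [-3, -6, -30, -36, -24, 9]
  [-24, -31, 33, 18, 15, 25, 33, 7, 25, 7] -> [-21, -28, 36, 21, 18, 28, 36, 10, 28, 10] -> [-12, -19, 45, 30, 27, 37, 45, 19, 37, 19]
  [-49, -31, -14, -20, -24] -> [-46, -28, -11, -17, -21] -> [-37, -19, -2, -8, -12]
  [-30, 28, -23, -23, -22, 11, 49, 24, 30] -> [-27, 31, -20, -20, -19, 14, 52, 27, 33] -> [-18, 40, -11, -11, -10, 23, 61, 36, 42]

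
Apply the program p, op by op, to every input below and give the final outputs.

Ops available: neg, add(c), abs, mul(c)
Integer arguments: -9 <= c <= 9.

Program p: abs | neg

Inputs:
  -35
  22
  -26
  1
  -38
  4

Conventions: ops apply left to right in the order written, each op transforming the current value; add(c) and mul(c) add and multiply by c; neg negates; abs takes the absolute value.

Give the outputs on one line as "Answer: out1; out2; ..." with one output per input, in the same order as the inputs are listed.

Execution, op by op:
  -35 -> 35 -> -35
  22 -> 22 -> -22
  -26 -> 26 -> -26
  1 -> 1 -> -1
  -38 -> 38 -> -38
  4 -> 4 -> -4

-35; -22; -26; -1; -38; -4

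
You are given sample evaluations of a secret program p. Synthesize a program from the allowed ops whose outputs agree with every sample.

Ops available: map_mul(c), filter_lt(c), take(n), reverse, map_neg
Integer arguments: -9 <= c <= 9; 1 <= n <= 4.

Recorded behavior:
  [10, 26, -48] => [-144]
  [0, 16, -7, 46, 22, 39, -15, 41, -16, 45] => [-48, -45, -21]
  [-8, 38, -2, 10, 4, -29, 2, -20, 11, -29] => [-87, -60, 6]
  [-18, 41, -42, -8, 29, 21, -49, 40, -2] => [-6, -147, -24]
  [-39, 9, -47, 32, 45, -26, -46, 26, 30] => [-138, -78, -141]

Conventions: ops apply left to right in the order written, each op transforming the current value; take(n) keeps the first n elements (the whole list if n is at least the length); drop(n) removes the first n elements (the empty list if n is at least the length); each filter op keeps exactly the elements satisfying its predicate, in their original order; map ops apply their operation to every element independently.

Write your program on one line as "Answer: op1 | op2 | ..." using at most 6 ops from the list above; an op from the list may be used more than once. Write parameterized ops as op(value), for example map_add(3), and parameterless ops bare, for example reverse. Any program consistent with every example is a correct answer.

filter_lt(3) | reverse | map_neg | take(3) | map_mul(-3)

Check, running the answer program on each example:
  [10, 26, -48] -> [-48] -> [-48] -> [48] -> [48] -> [-144]
  [0, 16, -7, 46, 22, 39, -15, 41, -16, 45] -> [0, -7, -15, -16] -> [-16, -15, -7, 0] -> [16, 15, 7, 0] -> [16, 15, 7] -> [-48, -45, -21]
  [-8, 38, -2, 10, 4, -29, 2, -20, 11, -29] -> [-8, -2, -29, 2, -20, -29] -> [-29, -20, 2, -29, -2, -8] -> [29, 20, -2, 29, 2, 8] -> [29, 20, -2] -> [-87, -60, 6]
  [-18, 41, -42, -8, 29, 21, -49, 40, -2] -> [-18, -42, -8, -49, -2] -> [-2, -49, -8, -42, -18] -> [2, 49, 8, 42, 18] -> [2, 49, 8] -> [-6, -147, -24]
  [-39, 9, -47, 32, 45, -26, -46, 26, 30] -> [-39, -47, -26, -46] -> [-46, -26, -47, -39] -> [46, 26, 47, 39] -> [46, 26, 47] -> [-138, -78, -141]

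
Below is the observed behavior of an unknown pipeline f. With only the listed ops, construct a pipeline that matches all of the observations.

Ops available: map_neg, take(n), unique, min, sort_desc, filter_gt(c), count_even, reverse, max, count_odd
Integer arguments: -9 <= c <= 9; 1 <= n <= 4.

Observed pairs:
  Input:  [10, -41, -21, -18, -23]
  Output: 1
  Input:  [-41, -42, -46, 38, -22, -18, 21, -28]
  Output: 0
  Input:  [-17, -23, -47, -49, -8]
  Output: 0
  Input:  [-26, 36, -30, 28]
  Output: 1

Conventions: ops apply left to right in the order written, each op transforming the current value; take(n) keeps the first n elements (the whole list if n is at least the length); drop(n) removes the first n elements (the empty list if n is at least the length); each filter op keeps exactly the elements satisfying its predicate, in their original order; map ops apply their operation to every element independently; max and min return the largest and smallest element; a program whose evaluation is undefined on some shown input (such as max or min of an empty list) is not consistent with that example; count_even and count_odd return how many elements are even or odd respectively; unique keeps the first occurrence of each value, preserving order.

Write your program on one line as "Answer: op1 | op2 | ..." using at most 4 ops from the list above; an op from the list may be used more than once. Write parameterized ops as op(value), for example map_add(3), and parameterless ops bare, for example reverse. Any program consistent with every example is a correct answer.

map_neg | take(1) | map_neg | count_even

Check, running the answer program on each example:
  [10, -41, -21, -18, -23] -> [-10, 41, 21, 18, 23] -> [-10] -> [10] -> 1
  [-41, -42, -46, 38, -22, -18, 21, -28] -> [41, 42, 46, -38, 22, 18, -21, 28] -> [41] -> [-41] -> 0
  [-17, -23, -47, -49, -8] -> [17, 23, 47, 49, 8] -> [17] -> [-17] -> 0
  [-26, 36, -30, 28] -> [26, -36, 30, -28] -> [26] -> [-26] -> 1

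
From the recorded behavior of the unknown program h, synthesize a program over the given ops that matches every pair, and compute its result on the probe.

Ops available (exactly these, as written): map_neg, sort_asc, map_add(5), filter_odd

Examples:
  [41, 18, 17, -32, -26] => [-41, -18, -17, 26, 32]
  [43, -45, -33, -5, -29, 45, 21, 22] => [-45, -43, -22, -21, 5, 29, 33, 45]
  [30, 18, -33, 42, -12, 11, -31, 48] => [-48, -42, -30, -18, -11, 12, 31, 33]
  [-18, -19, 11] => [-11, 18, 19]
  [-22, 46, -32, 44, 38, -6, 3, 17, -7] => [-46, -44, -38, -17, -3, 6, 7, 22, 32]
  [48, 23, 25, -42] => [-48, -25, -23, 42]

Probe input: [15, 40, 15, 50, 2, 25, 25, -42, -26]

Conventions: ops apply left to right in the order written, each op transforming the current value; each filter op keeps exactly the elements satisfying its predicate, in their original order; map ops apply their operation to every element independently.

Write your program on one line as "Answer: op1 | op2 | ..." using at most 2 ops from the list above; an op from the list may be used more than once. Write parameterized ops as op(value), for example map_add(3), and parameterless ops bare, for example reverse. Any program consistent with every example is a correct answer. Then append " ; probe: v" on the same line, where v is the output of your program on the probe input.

map_neg | sort_asc ; probe: [-50, -40, -25, -25, -15, -15, -2, 26, 42]

Check, running the answer program on each example:
  [41, 18, 17, -32, -26] -> [-41, -18, -17, 32, 26] -> [-41, -18, -17, 26, 32]
  [43, -45, -33, -5, -29, 45, 21, 22] -> [-43, 45, 33, 5, 29, -45, -21, -22] -> [-45, -43, -22, -21, 5, 29, 33, 45]
  [30, 18, -33, 42, -12, 11, -31, 48] -> [-30, -18, 33, -42, 12, -11, 31, -48] -> [-48, -42, -30, -18, -11, 12, 31, 33]
  [-18, -19, 11] -> [18, 19, -11] -> [-11, 18, 19]
  [-22, 46, -32, 44, 38, -6, 3, 17, -7] -> [22, -46, 32, -44, -38, 6, -3, -17, 7] -> [-46, -44, -38, -17, -3, 6, 7, 22, 32]
  [48, 23, 25, -42] -> [-48, -23, -25, 42] -> [-48, -25, -23, 42]
  probe: [15, 40, 15, 50, 2, 25, 25, -42, -26] -> [-15, -40, -15, -50, -2, -25, -25, 42, 26] -> [-50, -40, -25, -25, -15, -15, -2, 26, 42]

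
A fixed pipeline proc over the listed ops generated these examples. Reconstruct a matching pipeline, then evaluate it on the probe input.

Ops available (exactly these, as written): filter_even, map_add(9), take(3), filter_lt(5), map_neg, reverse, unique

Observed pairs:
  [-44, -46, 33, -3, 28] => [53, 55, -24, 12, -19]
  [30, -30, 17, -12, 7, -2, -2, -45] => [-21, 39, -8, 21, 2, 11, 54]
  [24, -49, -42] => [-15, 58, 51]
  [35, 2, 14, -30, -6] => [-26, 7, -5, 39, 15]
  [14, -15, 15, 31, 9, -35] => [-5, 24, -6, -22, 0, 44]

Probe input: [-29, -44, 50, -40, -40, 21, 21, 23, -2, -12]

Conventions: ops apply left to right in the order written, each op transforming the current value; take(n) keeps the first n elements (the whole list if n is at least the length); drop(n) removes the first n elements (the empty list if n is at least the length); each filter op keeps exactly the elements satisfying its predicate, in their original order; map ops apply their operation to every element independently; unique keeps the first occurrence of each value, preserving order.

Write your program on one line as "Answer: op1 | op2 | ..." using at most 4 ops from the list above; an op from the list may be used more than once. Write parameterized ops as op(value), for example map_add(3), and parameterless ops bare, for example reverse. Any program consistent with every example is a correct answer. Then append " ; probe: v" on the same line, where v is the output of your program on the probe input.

map_neg | unique | map_add(9) ; probe: [38, 53, -41, 49, -12, -14, 11, 21]

Check, running the answer program on each example:
  [-44, -46, 33, -3, 28] -> [44, 46, -33, 3, -28] -> [44, 46, -33, 3, -28] -> [53, 55, -24, 12, -19]
  [30, -30, 17, -12, 7, -2, -2, -45] -> [-30, 30, -17, 12, -7, 2, 2, 45] -> [-30, 30, -17, 12, -7, 2, 45] -> [-21, 39, -8, 21, 2, 11, 54]
  [24, -49, -42] -> [-24, 49, 42] -> [-24, 49, 42] -> [-15, 58, 51]
  [35, 2, 14, -30, -6] -> [-35, -2, -14, 30, 6] -> [-35, -2, -14, 30, 6] -> [-26, 7, -5, 39, 15]
  [14, -15, 15, 31, 9, -35] -> [-14, 15, -15, -31, -9, 35] -> [-14, 15, -15, -31, -9, 35] -> [-5, 24, -6, -22, 0, 44]
  probe: [-29, -44, 50, -40, -40, 21, 21, 23, -2, -12] -> [29, 44, -50, 40, 40, -21, -21, -23, 2, 12] -> [29, 44, -50, 40, -21, -23, 2, 12] -> [38, 53, -41, 49, -12, -14, 11, 21]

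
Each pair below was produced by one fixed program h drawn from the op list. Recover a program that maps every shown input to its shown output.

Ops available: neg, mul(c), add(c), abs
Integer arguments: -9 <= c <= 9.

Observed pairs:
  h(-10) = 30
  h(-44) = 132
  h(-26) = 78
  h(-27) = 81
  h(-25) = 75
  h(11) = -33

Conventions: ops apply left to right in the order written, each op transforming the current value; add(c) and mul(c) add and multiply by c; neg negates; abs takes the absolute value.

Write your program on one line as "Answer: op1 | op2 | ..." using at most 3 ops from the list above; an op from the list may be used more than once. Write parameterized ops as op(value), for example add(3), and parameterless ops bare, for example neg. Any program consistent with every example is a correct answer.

neg | mul(-3) | neg

Check, running the answer program on each example:
  -10 -> 10 -> -30 -> 30
  -44 -> 44 -> -132 -> 132
  -26 -> 26 -> -78 -> 78
  -27 -> 27 -> -81 -> 81
  -25 -> 25 -> -75 -> 75
  11 -> -11 -> 33 -> -33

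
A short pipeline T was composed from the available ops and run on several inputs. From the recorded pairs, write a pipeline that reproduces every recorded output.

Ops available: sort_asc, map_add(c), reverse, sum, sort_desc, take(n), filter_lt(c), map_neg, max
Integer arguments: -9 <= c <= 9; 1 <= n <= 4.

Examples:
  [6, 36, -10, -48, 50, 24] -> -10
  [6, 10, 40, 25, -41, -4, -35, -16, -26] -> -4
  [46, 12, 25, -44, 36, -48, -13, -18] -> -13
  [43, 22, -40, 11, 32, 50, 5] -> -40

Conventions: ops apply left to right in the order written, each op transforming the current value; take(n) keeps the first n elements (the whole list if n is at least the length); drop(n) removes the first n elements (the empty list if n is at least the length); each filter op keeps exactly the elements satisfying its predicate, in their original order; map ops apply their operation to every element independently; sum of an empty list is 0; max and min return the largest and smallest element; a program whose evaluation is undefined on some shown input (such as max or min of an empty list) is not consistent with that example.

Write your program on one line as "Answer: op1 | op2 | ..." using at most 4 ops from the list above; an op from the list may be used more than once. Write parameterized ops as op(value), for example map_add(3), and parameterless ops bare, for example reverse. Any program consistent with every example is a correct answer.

reverse | filter_lt(3) | max

Check, running the answer program on each example:
  [6, 36, -10, -48, 50, 24] -> [24, 50, -48, -10, 36, 6] -> [-48, -10] -> -10
  [6, 10, 40, 25, -41, -4, -35, -16, -26] -> [-26, -16, -35, -4, -41, 25, 40, 10, 6] -> [-26, -16, -35, -4, -41] -> -4
  [46, 12, 25, -44, 36, -48, -13, -18] -> [-18, -13, -48, 36, -44, 25, 12, 46] -> [-18, -13, -48, -44] -> -13
  [43, 22, -40, 11, 32, 50, 5] -> [5, 50, 32, 11, -40, 22, 43] -> [-40] -> -40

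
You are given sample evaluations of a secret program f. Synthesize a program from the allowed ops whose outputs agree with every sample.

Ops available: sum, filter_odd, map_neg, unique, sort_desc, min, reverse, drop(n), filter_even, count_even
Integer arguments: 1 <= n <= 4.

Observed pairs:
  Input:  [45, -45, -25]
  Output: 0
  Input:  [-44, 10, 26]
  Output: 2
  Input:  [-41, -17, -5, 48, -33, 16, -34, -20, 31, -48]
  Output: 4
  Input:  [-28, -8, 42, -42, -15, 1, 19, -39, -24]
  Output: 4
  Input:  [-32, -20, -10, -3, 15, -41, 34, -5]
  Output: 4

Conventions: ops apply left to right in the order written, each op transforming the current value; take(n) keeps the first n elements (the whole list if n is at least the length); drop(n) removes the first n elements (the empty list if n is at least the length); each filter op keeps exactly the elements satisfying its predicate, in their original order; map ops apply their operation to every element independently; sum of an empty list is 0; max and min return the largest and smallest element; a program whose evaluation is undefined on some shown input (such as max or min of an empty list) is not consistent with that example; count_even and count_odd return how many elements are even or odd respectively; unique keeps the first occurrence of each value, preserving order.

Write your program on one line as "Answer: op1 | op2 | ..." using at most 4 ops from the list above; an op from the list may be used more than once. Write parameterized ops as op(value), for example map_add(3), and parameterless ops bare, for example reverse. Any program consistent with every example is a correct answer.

reverse | drop(1) | count_even

Check, running the answer program on each example:
  [45, -45, -25] -> [-25, -45, 45] -> [-45, 45] -> 0
  [-44, 10, 26] -> [26, 10, -44] -> [10, -44] -> 2
  [-41, -17, -5, 48, -33, 16, -34, -20, 31, -48] -> [-48, 31, -20, -34, 16, -33, 48, -5, -17, -41] -> [31, -20, -34, 16, -33, 48, -5, -17, -41] -> 4
  [-28, -8, 42, -42, -15, 1, 19, -39, -24] -> [-24, -39, 19, 1, -15, -42, 42, -8, -28] -> [-39, 19, 1, -15, -42, 42, -8, -28] -> 4
  [-32, -20, -10, -3, 15, -41, 34, -5] -> [-5, 34, -41, 15, -3, -10, -20, -32] -> [34, -41, 15, -3, -10, -20, -32] -> 4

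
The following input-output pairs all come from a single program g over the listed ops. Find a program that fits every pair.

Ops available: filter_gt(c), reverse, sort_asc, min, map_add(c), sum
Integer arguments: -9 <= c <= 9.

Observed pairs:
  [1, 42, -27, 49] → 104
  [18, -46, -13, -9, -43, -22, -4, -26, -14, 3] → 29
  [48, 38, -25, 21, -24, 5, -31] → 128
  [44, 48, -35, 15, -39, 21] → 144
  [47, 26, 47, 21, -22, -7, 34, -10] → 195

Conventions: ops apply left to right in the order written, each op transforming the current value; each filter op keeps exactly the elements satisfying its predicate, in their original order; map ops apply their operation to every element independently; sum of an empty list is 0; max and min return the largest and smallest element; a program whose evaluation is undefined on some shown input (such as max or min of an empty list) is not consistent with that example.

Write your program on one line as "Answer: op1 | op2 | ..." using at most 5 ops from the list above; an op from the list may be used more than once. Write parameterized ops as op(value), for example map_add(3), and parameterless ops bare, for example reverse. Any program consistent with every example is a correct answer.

filter_gt(-2) | sort_asc | map_add(4) | sum

Check, running the answer program on each example:
  [1, 42, -27, 49] -> [1, 42, 49] -> [1, 42, 49] -> [5, 46, 53] -> 104
  [18, -46, -13, -9, -43, -22, -4, -26, -14, 3] -> [18, 3] -> [3, 18] -> [7, 22] -> 29
  [48, 38, -25, 21, -24, 5, -31] -> [48, 38, 21, 5] -> [5, 21, 38, 48] -> [9, 25, 42, 52] -> 128
  [44, 48, -35, 15, -39, 21] -> [44, 48, 15, 21] -> [15, 21, 44, 48] -> [19, 25, 48, 52] -> 144
  [47, 26, 47, 21, -22, -7, 34, -10] -> [47, 26, 47, 21, 34] -> [21, 26, 34, 47, 47] -> [25, 30, 38, 51, 51] -> 195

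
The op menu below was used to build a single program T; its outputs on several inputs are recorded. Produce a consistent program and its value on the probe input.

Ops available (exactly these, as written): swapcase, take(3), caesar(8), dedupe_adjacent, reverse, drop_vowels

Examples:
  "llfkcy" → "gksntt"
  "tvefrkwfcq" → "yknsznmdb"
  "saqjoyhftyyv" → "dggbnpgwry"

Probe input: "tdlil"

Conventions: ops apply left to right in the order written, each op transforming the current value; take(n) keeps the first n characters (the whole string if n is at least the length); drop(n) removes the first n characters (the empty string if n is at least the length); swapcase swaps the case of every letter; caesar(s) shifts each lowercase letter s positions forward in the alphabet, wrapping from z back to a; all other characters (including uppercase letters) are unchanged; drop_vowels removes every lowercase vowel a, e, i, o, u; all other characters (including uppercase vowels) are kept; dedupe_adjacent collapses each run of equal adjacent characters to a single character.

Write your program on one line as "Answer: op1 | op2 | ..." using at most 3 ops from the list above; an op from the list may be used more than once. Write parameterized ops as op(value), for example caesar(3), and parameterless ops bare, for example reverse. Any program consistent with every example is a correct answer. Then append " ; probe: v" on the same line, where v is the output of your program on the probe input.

caesar(8) | reverse | drop_vowels ; probe: "tqtlb"

Check, running the answer program on each example:
  "llfkcy" -> "ttnskg" -> "gksntt" -> "gksntt"
  "tvefrkwfcq" -> "bdmnzsenky" -> "yknesznmdb" -> "yknsznmdb"
  "saqjoyhftyyv" -> "aiyrwgpnbggd" -> "dggbnpgwryia" -> "dggbnpgwry"
  probe: "tdlil" -> "bltqt" -> "tqtlb" -> "tqtlb"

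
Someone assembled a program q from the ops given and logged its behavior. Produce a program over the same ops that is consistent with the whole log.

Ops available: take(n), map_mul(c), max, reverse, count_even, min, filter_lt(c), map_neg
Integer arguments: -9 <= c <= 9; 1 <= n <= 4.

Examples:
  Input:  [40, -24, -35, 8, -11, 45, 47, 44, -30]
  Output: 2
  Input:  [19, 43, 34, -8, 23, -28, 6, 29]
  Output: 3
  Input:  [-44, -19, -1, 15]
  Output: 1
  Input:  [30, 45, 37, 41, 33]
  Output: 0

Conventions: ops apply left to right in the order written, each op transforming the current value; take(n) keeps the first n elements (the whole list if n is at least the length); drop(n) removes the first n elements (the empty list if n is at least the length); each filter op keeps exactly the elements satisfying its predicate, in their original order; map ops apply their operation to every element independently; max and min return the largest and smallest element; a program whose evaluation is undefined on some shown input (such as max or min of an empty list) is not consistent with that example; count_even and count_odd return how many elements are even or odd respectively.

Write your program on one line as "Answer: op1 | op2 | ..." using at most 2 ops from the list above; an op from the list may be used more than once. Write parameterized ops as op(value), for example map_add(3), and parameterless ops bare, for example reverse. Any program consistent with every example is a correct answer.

filter_lt(8) | count_even

Check, running the answer program on each example:
  [40, -24, -35, 8, -11, 45, 47, 44, -30] -> [-24, -35, -11, -30] -> 2
  [19, 43, 34, -8, 23, -28, 6, 29] -> [-8, -28, 6] -> 3
  [-44, -19, -1, 15] -> [-44, -19, -1] -> 1
  [30, 45, 37, 41, 33] -> [] -> 0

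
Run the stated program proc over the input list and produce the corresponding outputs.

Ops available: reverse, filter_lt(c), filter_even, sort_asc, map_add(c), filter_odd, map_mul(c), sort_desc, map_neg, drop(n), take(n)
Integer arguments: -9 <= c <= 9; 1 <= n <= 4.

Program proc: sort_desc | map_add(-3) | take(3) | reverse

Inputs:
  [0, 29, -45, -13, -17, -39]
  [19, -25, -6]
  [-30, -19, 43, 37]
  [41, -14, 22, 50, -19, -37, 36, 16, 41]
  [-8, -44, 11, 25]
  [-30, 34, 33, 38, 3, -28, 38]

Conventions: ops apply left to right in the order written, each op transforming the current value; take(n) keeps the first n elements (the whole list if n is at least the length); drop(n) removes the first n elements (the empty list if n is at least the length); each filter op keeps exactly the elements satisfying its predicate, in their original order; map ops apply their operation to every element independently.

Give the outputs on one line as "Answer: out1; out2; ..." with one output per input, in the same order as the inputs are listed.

Execution, op by op:
  [0, 29, -45, -13, -17, -39] -> [29, 0, -13, -17, -39, -45] -> [26, -3, -16, -20, -42, -48] -> [26, -3, -16] -> [-16, -3, 26]
  [19, -25, -6] -> [19, -6, -25] -> [16, -9, -28] -> [16, -9, -28] -> [-28, -9, 16]
  [-30, -19, 43, 37] -> [43, 37, -19, -30] -> [40, 34, -22, -33] -> [40, 34, -22] -> [-22, 34, 40]
  [41, -14, 22, 50, -19, -37, 36, 16, 41] -> [50, 41, 41, 36, 22, 16, -14, -19, -37] -> [47, 38, 38, 33, 19, 13, -17, -22, -40] -> [47, 38, 38] -> [38, 38, 47]
  [-8, -44, 11, 25] -> [25, 11, -8, -44] -> [22, 8, -11, -47] -> [22, 8, -11] -> [-11, 8, 22]
  [-30, 34, 33, 38, 3, -28, 38] -> [38, 38, 34, 33, 3, -28, -30] -> [35, 35, 31, 30, 0, -31, -33] -> [35, 35, 31] -> [31, 35, 35]

[-16, -3, 26]; [-28, -9, 16]; [-22, 34, 40]; [38, 38, 47]; [-11, 8, 22]; [31, 35, 35]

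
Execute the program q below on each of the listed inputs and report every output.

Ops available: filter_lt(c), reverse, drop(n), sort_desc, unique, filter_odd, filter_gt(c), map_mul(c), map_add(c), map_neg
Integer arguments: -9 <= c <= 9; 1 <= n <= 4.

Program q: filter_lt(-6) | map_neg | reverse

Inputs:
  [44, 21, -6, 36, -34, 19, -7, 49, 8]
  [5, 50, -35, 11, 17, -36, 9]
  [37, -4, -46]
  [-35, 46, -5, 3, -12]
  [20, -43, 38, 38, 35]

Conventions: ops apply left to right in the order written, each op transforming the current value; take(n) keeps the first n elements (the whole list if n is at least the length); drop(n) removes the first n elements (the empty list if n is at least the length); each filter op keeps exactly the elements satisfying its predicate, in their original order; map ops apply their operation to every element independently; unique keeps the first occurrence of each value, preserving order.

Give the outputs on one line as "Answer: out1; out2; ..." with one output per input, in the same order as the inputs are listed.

Execution, op by op:
  [44, 21, -6, 36, -34, 19, -7, 49, 8] -> [-34, -7] -> [34, 7] -> [7, 34]
  [5, 50, -35, 11, 17, -36, 9] -> [-35, -36] -> [35, 36] -> [36, 35]
  [37, -4, -46] -> [-46] -> [46] -> [46]
  [-35, 46, -5, 3, -12] -> [-35, -12] -> [35, 12] -> [12, 35]
  [20, -43, 38, 38, 35] -> [-43] -> [43] -> [43]

[7, 34]; [36, 35]; [46]; [12, 35]; [43]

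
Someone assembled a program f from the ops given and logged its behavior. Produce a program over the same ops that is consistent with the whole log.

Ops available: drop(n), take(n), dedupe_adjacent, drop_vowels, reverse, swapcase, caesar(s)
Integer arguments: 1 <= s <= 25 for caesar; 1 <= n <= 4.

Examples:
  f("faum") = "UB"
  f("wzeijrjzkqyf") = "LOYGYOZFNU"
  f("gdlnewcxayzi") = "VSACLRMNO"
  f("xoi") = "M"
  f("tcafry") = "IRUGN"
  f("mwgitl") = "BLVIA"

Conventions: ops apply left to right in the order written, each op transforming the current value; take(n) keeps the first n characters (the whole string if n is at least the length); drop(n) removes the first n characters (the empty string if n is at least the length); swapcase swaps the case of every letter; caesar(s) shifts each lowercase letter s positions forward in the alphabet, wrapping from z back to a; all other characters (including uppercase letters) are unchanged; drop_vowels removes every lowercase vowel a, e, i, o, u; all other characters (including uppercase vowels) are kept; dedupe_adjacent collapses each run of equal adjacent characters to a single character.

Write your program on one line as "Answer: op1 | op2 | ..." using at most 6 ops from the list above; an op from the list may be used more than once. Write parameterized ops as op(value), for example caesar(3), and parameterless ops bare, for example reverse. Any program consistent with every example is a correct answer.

drop_vowels | caesar(1) | reverse | caesar(14) | reverse | swapcase

Check, running the answer program on each example:
  "faum" -> "fm" -> "gn" -> "ng" -> "bu" -> "ub" -> "UB"
  "wzeijrjzkqyf" -> "wzjrjzkqyf" -> "xakskalrzg" -> "gzrlakskax" -> "unfzoygyol" -> "loygyozfnu" -> "LOYGYOZFNU"
  "gdlnewcxayzi" -> "gdlnwcxyz" -> "hemoxdyza" -> "azydxomeh" -> "onmrlcasv" -> "vsaclrmno" -> "VSACLRMNO"
  "xoi" -> "x" -> "y" -> "y" -> "m" -> "m" -> "M"
  "tcafry" -> "tcfry" -> "udgsz" -> "zsgdu" -> "nguri" -> "irugn" -> "IRUGN"
  "mwgitl" -> "mwgtl" -> "nxhum" -> "muhxn" -> "aivlb" -> "blvia" -> "BLVIA"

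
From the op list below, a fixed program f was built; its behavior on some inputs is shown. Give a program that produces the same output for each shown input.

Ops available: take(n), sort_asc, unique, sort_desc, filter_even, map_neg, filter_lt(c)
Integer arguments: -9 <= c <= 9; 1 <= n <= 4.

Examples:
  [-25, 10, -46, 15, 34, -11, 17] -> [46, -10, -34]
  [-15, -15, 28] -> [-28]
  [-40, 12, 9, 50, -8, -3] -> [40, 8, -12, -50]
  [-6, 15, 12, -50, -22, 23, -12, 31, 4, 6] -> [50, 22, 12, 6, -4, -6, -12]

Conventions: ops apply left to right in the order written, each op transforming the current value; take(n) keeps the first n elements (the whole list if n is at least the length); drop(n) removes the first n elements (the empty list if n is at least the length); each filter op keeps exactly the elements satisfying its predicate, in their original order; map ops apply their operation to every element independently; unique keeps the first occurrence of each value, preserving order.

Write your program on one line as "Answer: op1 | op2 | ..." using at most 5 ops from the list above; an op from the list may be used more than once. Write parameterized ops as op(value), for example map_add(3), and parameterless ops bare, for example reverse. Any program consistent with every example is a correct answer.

map_neg | sort_asc | sort_desc | unique | filter_even

Check, running the answer program on each example:
  [-25, 10, -46, 15, 34, -11, 17] -> [25, -10, 46, -15, -34, 11, -17] -> [-34, -17, -15, -10, 11, 25, 46] -> [46, 25, 11, -10, -15, -17, -34] -> [46, 25, 11, -10, -15, -17, -34] -> [46, -10, -34]
  [-15, -15, 28] -> [15, 15, -28] -> [-28, 15, 15] -> [15, 15, -28] -> [15, -28] -> [-28]
  [-40, 12, 9, 50, -8, -3] -> [40, -12, -9, -50, 8, 3] -> [-50, -12, -9, 3, 8, 40] -> [40, 8, 3, -9, -12, -50] -> [40, 8, 3, -9, -12, -50] -> [40, 8, -12, -50]
  [-6, 15, 12, -50, -22, 23, -12, 31, 4, 6] -> [6, -15, -12, 50, 22, -23, 12, -31, -4, -6] -> [-31, -23, -15, -12, -6, -4, 6, 12, 22, 50] -> [50, 22, 12, 6, -4, -6, -12, -15, -23, -31] -> [50, 22, 12, 6, -4, -6, -12, -15, -23, -31] -> [50, 22, 12, 6, -4, -6, -12]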